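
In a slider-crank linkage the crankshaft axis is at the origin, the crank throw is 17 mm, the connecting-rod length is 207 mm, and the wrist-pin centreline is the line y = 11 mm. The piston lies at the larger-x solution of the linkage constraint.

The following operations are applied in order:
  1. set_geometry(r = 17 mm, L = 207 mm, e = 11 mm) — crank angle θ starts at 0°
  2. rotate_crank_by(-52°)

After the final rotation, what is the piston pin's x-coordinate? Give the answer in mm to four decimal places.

216.0236

set_geometry: r = 17 mm, L = 207 mm, e = 11 mm; θ ← 0°
rotate_crank_by(-52°): θ ← 0° -52° = -52°
crank pin P = (r cos θ, r sin θ) = (10.466245, -13.396183)
h = r sin θ − e = -13.396183 − 11 = -24.396183
x = r cos θ + √(L² − h²) = 10.466245 + √(42849.0 − 595.1737) = 10.466245 + 205.557355 = 216.023600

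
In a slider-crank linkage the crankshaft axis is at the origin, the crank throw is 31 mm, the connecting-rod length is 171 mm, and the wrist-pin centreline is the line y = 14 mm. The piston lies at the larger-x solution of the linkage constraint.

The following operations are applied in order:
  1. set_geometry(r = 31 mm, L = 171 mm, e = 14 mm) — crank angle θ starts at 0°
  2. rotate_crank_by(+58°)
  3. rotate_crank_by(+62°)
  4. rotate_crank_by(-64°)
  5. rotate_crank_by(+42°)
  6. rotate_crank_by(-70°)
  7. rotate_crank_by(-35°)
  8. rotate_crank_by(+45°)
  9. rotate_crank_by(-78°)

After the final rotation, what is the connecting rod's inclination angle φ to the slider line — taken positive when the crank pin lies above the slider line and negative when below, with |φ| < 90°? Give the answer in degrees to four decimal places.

-11.4434

set_geometry: r = 31 mm, L = 171 mm, e = 14 mm; θ ← 0°
rotate_crank_by(+58°): θ ← 0° +58° = 58°
rotate_crank_by(+62°): θ ← 58° +62° = 120°
rotate_crank_by(-64°): θ ← 120° -64° = 56°
rotate_crank_by(+42°): θ ← 56° +42° = 98°
rotate_crank_by(-70°): θ ← 98° -70° = 28°
rotate_crank_by(-35°): θ ← 28° -35° = -7°
rotate_crank_by(+45°): θ ← -7° +45° = 38°
rotate_crank_by(-78°): θ ← 38° -78° = -40°
crank pin P = (r cos θ, r sin θ) = (23.747378, -19.926416)
h = r sin θ − e = -19.926416 − 14 = -33.926416
sin φ = h / L = -33.926416 / 171 = -0.19840009
φ = arcsin(-0.19840009) = -11.443416°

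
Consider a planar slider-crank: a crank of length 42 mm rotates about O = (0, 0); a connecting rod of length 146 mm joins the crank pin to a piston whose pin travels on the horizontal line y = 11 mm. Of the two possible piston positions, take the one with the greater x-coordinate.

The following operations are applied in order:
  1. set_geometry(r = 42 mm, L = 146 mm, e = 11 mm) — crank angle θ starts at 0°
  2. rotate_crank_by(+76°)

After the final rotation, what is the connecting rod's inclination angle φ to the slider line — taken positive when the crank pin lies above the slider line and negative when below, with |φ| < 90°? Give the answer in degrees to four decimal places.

11.7583

set_geometry: r = 42 mm, L = 146 mm, e = 11 mm; θ ← 0°
rotate_crank_by(+76°): θ ← 0° +76° = 76°
crank pin P = (r cos θ, r sin θ) = (10.160720, 40.752421)
h = r sin θ − e = 40.752421 − 11 = 29.752421
sin φ = h / L = 29.752421 / 146 = 0.20378370
φ = arcsin(0.20378370) = 11.758307°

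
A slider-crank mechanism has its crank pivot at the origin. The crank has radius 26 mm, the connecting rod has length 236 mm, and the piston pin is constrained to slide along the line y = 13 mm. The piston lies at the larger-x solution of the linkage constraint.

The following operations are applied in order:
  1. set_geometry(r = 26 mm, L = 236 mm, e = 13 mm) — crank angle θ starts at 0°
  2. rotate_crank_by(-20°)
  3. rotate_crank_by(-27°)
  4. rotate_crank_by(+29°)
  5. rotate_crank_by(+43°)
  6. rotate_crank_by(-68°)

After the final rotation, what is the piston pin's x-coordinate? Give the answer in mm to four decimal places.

set_geometry: r = 26 mm, L = 236 mm, e = 13 mm; θ ← 0°
rotate_crank_by(-20°): θ ← 0° -20° = -20°
rotate_crank_by(-27°): θ ← -20° -27° = -47°
rotate_crank_by(+29°): θ ← -47° +29° = -18°
rotate_crank_by(+43°): θ ← -18° +43° = 25°
rotate_crank_by(-68°): θ ← 25° -68° = -43°
crank pin P = (r cos θ, r sin θ) = (19.015196, -17.731957)
h = r sin θ − e = -17.731957 − 13 = -30.731957
x = r cos θ + √(L² − h²) = 19.015196 + √(55696.0 − 944.4532) = 19.015196 + 233.990484 = 253.005681

253.0057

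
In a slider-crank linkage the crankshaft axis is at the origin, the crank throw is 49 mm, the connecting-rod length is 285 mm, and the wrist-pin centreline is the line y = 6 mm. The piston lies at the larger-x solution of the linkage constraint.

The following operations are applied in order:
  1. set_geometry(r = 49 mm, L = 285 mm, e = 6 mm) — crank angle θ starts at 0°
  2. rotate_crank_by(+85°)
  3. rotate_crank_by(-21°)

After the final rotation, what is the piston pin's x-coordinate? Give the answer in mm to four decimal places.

303.9300

set_geometry: r = 49 mm, L = 285 mm, e = 6 mm; θ ← 0°
rotate_crank_by(+85°): θ ← 0° +85° = 85°
rotate_crank_by(-21°): θ ← 85° -21° = 64°
crank pin P = (r cos θ, r sin θ) = (21.480186, 44.040908)
h = r sin θ − e = 44.040908 − 6 = 38.040908
x = r cos θ + √(L² − h²) = 21.480186 + √(81225.0 − 1447.1107) = 21.480186 + 282.449800 = 303.929986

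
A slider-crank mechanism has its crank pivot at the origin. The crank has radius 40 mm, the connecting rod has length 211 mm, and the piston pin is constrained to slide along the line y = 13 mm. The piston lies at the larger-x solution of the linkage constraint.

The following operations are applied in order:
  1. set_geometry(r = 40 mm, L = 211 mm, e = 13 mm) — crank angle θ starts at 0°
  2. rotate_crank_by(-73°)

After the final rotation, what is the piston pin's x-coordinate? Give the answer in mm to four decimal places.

set_geometry: r = 40 mm, L = 211 mm, e = 13 mm; θ ← 0°
rotate_crank_by(-73°): θ ← 0° -73° = -73°
crank pin P = (r cos θ, r sin θ) = (11.694868, -38.252190)
h = r sin θ − e = -38.252190 − 13 = -51.252190
x = r cos θ + √(L² − h²) = 11.694868 + √(44521.0 − 2626.7870) = 11.694868 + 204.680759 = 216.375627

216.3756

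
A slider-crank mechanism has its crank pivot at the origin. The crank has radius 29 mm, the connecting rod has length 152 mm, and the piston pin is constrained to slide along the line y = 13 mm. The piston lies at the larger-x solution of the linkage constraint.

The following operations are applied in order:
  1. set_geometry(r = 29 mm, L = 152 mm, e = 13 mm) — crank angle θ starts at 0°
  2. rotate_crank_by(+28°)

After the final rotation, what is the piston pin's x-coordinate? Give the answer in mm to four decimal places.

set_geometry: r = 29 mm, L = 152 mm, e = 13 mm; θ ← 0°
rotate_crank_by(+28°): θ ← 0° +28° = 28°
crank pin P = (r cos θ, r sin θ) = (25.605480, 13.614675)
h = r sin θ − e = 13.614675 − 13 = 0.614675
x = r cos θ + √(L² − h²) = 25.605480 + √(23104.0 − 0.3778) = 25.605480 + 151.998757 = 177.604237

177.6042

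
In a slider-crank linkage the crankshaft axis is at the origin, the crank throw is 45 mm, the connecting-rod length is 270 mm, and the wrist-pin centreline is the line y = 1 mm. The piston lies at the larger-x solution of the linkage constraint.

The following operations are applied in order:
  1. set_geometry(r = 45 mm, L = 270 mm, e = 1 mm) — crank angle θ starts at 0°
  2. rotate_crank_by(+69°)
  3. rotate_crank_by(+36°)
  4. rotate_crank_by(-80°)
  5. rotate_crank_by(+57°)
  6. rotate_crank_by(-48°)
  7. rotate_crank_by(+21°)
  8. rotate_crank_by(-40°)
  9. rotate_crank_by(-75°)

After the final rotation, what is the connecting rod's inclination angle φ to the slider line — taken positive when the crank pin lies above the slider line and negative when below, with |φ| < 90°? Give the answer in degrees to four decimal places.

set_geometry: r = 45 mm, L = 270 mm, e = 1 mm; θ ← 0°
rotate_crank_by(+69°): θ ← 0° +69° = 69°
rotate_crank_by(+36°): θ ← 69° +36° = 105°
rotate_crank_by(-80°): θ ← 105° -80° = 25°
rotate_crank_by(+57°): θ ← 25° +57° = 82°
rotate_crank_by(-48°): θ ← 82° -48° = 34°
rotate_crank_by(+21°): θ ← 34° +21° = 55°
rotate_crank_by(-40°): θ ← 55° -40° = 15°
rotate_crank_by(-75°): θ ← 15° -75° = -60°
crank pin P = (r cos θ, r sin θ) = (22.500000, -38.971143)
h = r sin θ − e = -38.971143 − 1 = -39.971143
sin φ = h / L = -39.971143 / 270 = -0.14804127
φ = arcsin(-0.14804127) = -8.513432°

-8.5134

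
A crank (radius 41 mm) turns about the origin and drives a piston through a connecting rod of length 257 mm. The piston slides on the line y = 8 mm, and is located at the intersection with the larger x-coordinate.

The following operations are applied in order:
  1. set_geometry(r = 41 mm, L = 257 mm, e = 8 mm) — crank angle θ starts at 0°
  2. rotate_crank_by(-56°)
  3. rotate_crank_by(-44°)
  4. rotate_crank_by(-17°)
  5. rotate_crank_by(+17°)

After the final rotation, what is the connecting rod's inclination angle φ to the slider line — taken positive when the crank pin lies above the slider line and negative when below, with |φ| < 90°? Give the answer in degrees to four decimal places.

-10.8500

set_geometry: r = 41 mm, L = 257 mm, e = 8 mm; θ ← 0°
rotate_crank_by(-56°): θ ← 0° -56° = -56°
rotate_crank_by(-44°): θ ← -56° -44° = -100°
rotate_crank_by(-17°): θ ← -100° -17° = -117°
rotate_crank_by(+17°): θ ← -117° +17° = -100°
crank pin P = (r cos θ, r sin θ) = (-7.119575, -40.377118)
h = r sin θ − e = -40.377118 − 8 = -48.377118
sin φ = h / L = -48.377118 / 257 = -0.18823781
φ = arcsin(-0.18823781) = -10.849963°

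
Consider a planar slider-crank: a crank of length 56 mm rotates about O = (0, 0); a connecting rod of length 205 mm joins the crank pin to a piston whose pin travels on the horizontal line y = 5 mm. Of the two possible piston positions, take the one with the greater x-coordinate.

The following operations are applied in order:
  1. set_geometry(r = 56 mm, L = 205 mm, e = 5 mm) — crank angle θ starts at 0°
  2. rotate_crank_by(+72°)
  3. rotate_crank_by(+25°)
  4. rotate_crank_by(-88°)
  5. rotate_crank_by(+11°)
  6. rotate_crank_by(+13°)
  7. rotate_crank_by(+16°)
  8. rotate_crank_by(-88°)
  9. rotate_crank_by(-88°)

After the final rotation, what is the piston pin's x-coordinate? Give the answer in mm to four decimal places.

165.1766

set_geometry: r = 56 mm, L = 205 mm, e = 5 mm; θ ← 0°
rotate_crank_by(+72°): θ ← 0° +72° = 72°
rotate_crank_by(+25°): θ ← 72° +25° = 97°
rotate_crank_by(-88°): θ ← 97° -88° = 9°
rotate_crank_by(+11°): θ ← 9° +11° = 20°
rotate_crank_by(+13°): θ ← 20° +13° = 33°
rotate_crank_by(+16°): θ ← 33° +16° = 49°
rotate_crank_by(-88°): θ ← 49° -88° = -39°
rotate_crank_by(-88°): θ ← -39° -88° = -127°
crank pin P = (r cos θ, r sin θ) = (-33.701641, -44.723589)
h = r sin θ − e = -44.723589 − 5 = -49.723589
x = r cos θ + √(L² − h²) = -33.701641 + √(42025.0 − 2472.4353) = -33.701641 + 198.878266 = 165.176625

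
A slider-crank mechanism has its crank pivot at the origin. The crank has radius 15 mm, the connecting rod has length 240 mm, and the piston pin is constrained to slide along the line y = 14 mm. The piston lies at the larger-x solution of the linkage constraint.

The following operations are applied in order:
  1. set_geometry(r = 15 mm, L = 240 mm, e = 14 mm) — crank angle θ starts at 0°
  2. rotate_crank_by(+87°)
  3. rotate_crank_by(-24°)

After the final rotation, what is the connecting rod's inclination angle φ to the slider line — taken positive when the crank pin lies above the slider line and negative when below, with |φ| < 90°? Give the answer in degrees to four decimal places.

set_geometry: r = 15 mm, L = 240 mm, e = 14 mm; θ ← 0°
rotate_crank_by(+87°): θ ← 0° +87° = 87°
rotate_crank_by(-24°): θ ← 87° -24° = 63°
crank pin P = (r cos θ, r sin θ) = (6.809857, 13.365098)
h = r sin θ − e = 13.365098 − 14 = -0.634902
sin φ = h / L = -0.634902 / 240 = -0.00264543
φ = arcsin(-0.00264543) = -0.151572°

-0.1516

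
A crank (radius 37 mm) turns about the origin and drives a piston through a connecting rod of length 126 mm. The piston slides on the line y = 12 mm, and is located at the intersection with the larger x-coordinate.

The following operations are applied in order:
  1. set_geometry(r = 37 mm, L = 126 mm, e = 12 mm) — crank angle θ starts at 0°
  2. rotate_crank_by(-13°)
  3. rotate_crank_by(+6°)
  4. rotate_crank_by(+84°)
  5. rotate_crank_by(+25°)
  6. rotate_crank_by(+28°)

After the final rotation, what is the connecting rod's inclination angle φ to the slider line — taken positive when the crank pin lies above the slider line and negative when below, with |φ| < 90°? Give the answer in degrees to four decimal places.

set_geometry: r = 37 mm, L = 126 mm, e = 12 mm; θ ← 0°
rotate_crank_by(-13°): θ ← 0° -13° = -13°
rotate_crank_by(+6°): θ ← -13° +6° = -7°
rotate_crank_by(+84°): θ ← -7° +84° = 77°
rotate_crank_by(+25°): θ ← 77° +25° = 102°
rotate_crank_by(+28°): θ ← 102° +28° = 130°
crank pin P = (r cos θ, r sin θ) = (-23.783142, 28.343644)
h = r sin θ − e = 28.343644 − 12 = 16.343644
sin φ = h / L = 16.343644 / 126 = 0.12971146
φ = arcsin(0.12971146) = 7.452919°

7.4529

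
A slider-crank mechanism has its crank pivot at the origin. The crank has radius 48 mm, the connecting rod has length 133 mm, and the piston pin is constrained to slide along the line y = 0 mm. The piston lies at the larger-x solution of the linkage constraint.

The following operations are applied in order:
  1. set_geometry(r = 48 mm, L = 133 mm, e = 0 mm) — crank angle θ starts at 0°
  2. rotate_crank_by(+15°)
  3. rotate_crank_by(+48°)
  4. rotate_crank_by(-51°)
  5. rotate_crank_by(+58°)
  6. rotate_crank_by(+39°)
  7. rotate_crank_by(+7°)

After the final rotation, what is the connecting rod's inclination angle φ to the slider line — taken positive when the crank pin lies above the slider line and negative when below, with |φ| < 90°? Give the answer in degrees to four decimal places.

set_geometry: r = 48 mm, L = 133 mm, e = 0 mm; θ ← 0°
rotate_crank_by(+15°): θ ← 0° +15° = 15°
rotate_crank_by(+48°): θ ← 15° +48° = 63°
rotate_crank_by(-51°): θ ← 63° -51° = 12°
rotate_crank_by(+58°): θ ← 12° +58° = 70°
rotate_crank_by(+39°): θ ← 70° +39° = 109°
rotate_crank_by(+7°): θ ← 109° +7° = 116°
crank pin P = (r cos θ, r sin θ) = (-21.041815, 43.142114)
h = r sin θ − e = 43.142114 − 0 = 43.142114
sin φ = h / L = 43.142114 / 133 = 0.32437680
φ = arcsin(0.32437680) = 18.927823°

18.9278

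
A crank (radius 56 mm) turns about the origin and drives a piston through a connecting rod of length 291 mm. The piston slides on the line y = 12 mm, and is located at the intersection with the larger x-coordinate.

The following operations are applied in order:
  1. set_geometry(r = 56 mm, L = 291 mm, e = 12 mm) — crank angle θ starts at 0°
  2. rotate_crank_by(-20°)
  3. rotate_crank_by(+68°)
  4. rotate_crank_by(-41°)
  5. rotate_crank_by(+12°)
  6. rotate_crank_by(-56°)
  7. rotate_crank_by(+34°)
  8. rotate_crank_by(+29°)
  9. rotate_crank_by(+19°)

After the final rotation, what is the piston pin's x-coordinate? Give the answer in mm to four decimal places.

329.2863

set_geometry: r = 56 mm, L = 291 mm, e = 12 mm; θ ← 0°
rotate_crank_by(-20°): θ ← 0° -20° = -20°
rotate_crank_by(+68°): θ ← -20° +68° = 48°
rotate_crank_by(-41°): θ ← 48° -41° = 7°
rotate_crank_by(+12°): θ ← 7° +12° = 19°
rotate_crank_by(-56°): θ ← 19° -56° = -37°
rotate_crank_by(+34°): θ ← -37° +34° = -3°
rotate_crank_by(+29°): θ ← -3° +29° = 26°
rotate_crank_by(+19°): θ ← 26° +19° = 45°
crank pin P = (r cos θ, r sin θ) = (39.597980, 39.597980)
h = r sin θ − e = 39.597980 − 12 = 27.597980
x = r cos θ + √(L² − h²) = 39.597980 + √(84681.0 − 761.6485) = 39.597980 + 289.688370 = 329.286349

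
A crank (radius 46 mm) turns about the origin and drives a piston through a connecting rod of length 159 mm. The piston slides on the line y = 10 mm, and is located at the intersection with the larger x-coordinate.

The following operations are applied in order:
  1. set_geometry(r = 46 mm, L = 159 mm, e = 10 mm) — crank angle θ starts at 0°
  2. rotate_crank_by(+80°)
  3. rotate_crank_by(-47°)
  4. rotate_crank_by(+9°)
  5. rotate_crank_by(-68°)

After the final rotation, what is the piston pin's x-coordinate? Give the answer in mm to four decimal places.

set_geometry: r = 46 mm, L = 159 mm, e = 10 mm; θ ← 0°
rotate_crank_by(+80°): θ ← 0° +80° = 80°
rotate_crank_by(-47°): θ ← 80° -47° = 33°
rotate_crank_by(+9°): θ ← 33° +9° = 42°
rotate_crank_by(-68°): θ ← 42° -68° = -26°
crank pin P = (r cos θ, r sin θ) = (41.344526, -20.165073)
h = r sin θ − e = -20.165073 − 10 = -30.165073
x = r cos θ + √(L² − h²) = 41.344526 + √(25281.0 − 909.9316) = 41.344526 + 156.112358 = 197.456884

197.4569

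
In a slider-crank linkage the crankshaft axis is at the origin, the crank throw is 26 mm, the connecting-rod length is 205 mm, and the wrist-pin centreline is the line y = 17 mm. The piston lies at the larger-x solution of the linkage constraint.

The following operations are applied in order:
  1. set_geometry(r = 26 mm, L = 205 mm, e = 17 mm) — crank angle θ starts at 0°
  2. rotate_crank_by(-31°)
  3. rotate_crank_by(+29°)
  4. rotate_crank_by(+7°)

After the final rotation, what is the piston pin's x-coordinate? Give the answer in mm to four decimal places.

230.3709

set_geometry: r = 26 mm, L = 205 mm, e = 17 mm; θ ← 0°
rotate_crank_by(-31°): θ ← 0° -31° = -31°
rotate_crank_by(+29°): θ ← -31° +29° = -2°
rotate_crank_by(+7°): θ ← -2° +7° = 5°
crank pin P = (r cos θ, r sin θ) = (25.901062, 2.266049)
h = r sin θ − e = 2.266049 − 17 = -14.733951
x = r cos θ + √(L² − h²) = 25.901062 + √(42025.0 − 217.0893) = 25.901062 + 204.469828 = 230.370890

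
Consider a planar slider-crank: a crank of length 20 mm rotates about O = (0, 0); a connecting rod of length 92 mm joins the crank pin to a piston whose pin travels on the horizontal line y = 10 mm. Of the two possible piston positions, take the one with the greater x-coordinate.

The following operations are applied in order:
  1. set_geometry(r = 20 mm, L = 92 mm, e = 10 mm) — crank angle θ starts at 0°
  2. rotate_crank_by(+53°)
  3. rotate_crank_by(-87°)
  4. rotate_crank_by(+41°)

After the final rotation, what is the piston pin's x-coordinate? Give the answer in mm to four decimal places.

set_geometry: r = 20 mm, L = 92 mm, e = 10 mm; θ ← 0°
rotate_crank_by(+53°): θ ← 0° +53° = 53°
rotate_crank_by(-87°): θ ← 53° -87° = -34°
rotate_crank_by(+41°): θ ← -34° +41° = 7°
crank pin P = (r cos θ, r sin θ) = (19.850923, 2.437387)
h = r sin θ − e = 2.437387 − 10 = -7.562613
x = r cos θ + √(L² − h²) = 19.850923 + √(8464.0 − 57.1931) = 19.850923 + 91.688641 = 111.539564

111.5396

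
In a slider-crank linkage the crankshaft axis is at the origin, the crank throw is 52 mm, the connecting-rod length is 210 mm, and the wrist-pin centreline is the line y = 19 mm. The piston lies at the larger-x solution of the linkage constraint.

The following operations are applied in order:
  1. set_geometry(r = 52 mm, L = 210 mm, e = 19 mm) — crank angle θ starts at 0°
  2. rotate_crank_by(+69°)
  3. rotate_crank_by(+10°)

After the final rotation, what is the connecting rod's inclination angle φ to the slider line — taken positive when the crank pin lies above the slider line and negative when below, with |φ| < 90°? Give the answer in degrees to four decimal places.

8.7772

set_geometry: r = 52 mm, L = 210 mm, e = 19 mm; θ ← 0°
rotate_crank_by(+69°): θ ← 0° +69° = 69°
rotate_crank_by(+10°): θ ← 69° +10° = 79°
crank pin P = (r cos θ, r sin θ) = (9.922068, 51.044614)
h = r sin θ − e = 51.044614 − 19 = 32.044614
sin φ = h / L = 32.044614 / 210 = 0.15259340
φ = arcsin(0.15259340) = 8.777248°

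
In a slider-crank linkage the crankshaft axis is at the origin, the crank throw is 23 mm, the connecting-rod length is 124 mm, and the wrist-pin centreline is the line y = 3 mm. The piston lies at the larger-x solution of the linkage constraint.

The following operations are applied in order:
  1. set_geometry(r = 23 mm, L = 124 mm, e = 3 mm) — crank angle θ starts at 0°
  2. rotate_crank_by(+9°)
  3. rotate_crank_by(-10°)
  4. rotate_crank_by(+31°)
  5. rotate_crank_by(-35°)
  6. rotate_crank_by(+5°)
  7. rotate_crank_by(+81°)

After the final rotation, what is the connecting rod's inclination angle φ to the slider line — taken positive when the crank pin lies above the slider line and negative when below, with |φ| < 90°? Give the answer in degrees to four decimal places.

set_geometry: r = 23 mm, L = 124 mm, e = 3 mm; θ ← 0°
rotate_crank_by(+9°): θ ← 0° +9° = 9°
rotate_crank_by(-10°): θ ← 9° -10° = -1°
rotate_crank_by(+31°): θ ← -1° +31° = 30°
rotate_crank_by(-35°): θ ← 30° -35° = -5°
rotate_crank_by(+5°): θ ← -5° +5° = 0°
rotate_crank_by(+81°): θ ← 0° +81° = 81°
crank pin P = (r cos θ, r sin θ) = (3.597993, 22.716832)
h = r sin θ − e = 22.716832 − 3 = 19.716832
sin φ = h / L = 19.716832 / 124 = 0.15900671
φ = arcsin(0.15900671) = 9.149247°

9.1492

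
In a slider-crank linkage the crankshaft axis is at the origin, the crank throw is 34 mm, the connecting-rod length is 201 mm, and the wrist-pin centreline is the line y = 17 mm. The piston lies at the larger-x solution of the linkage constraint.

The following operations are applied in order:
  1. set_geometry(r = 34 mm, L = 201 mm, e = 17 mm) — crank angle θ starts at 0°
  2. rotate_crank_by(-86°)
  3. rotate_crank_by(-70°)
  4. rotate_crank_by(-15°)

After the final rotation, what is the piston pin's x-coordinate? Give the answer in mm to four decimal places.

166.1756

set_geometry: r = 34 mm, L = 201 mm, e = 17 mm; θ ← 0°
rotate_crank_by(-86°): θ ← 0° -86° = -86°
rotate_crank_by(-70°): θ ← -86° -70° = -156°
rotate_crank_by(-15°): θ ← -156° -15° = -171°
crank pin P = (r cos θ, r sin θ) = (-33.581404, -5.318772)
h = r sin θ − e = -5.318772 − 17 = -22.318772
x = r cos θ + √(L² − h²) = -33.581404 + √(40401.0 − 498.1276) = -33.581404 + 199.757033 = 166.175630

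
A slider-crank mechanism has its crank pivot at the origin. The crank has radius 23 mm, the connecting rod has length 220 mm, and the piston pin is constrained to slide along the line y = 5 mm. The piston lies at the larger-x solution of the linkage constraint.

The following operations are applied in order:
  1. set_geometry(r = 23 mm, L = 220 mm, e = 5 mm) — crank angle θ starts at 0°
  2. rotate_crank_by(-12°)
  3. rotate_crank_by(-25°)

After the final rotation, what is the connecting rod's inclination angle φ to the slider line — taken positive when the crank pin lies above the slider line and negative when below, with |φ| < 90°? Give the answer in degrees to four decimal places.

-4.9131

set_geometry: r = 23 mm, L = 220 mm, e = 5 mm; θ ← 0°
rotate_crank_by(-12°): θ ← 0° -12° = -12°
rotate_crank_by(-25°): θ ← -12° -25° = -37°
crank pin P = (r cos θ, r sin θ) = (18.368617, -13.841746)
h = r sin θ − e = -13.841746 − 5 = -18.841746
sin φ = h / L = -18.841746 / 220 = -0.08564430
φ = arcsin(-0.08564430) = -4.913076°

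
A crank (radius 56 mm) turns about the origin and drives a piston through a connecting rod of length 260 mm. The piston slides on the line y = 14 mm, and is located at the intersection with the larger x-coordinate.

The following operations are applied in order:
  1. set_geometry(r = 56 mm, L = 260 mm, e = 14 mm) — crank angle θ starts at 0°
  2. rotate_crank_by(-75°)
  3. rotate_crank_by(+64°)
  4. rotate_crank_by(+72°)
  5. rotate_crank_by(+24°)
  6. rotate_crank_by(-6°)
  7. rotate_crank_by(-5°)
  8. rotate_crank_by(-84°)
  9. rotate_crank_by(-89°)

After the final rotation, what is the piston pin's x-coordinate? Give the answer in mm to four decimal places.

241.8311

set_geometry: r = 56 mm, L = 260 mm, e = 14 mm; θ ← 0°
rotate_crank_by(-75°): θ ← 0° -75° = -75°
rotate_crank_by(+64°): θ ← -75° +64° = -11°
rotate_crank_by(+72°): θ ← -11° +72° = 61°
rotate_crank_by(+24°): θ ← 61° +24° = 85°
rotate_crank_by(-6°): θ ← 85° -6° = 79°
rotate_crank_by(-5°): θ ← 79° -5° = 74°
rotate_crank_by(-84°): θ ← 74° -84° = -10°
rotate_crank_by(-89°): θ ← -10° -89° = -99°
crank pin P = (r cos θ, r sin θ) = (-8.760330, -55.310547)
h = r sin θ − e = -55.310547 − 14 = -69.310547
x = r cos θ + √(L² − h²) = -8.760330 + √(67600.0 − 4803.9519) = -8.760330 + 250.591397 = 241.831067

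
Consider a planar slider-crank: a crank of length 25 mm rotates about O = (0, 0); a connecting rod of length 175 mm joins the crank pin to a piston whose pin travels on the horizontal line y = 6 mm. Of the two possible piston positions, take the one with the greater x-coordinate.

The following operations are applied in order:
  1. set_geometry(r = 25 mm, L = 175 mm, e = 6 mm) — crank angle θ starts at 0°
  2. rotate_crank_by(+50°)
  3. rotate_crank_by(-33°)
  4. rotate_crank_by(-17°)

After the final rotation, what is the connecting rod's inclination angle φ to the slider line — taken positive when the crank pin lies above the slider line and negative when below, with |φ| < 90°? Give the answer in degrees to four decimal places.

-1.9648

set_geometry: r = 25 mm, L = 175 mm, e = 6 mm; θ ← 0°
rotate_crank_by(+50°): θ ← 0° +50° = 50°
rotate_crank_by(-33°): θ ← 50° -33° = 17°
rotate_crank_by(-17°): θ ← 17° -17° = 0°
crank pin P = (r cos θ, r sin θ) = (25.000000, 0.000000)
h = r sin θ − e = 0.000000 − 6 = -6.000000
sin φ = h / L = -6.000000 / 175 = -0.03428571
φ = arcsin(-0.03428571) = -1.964812°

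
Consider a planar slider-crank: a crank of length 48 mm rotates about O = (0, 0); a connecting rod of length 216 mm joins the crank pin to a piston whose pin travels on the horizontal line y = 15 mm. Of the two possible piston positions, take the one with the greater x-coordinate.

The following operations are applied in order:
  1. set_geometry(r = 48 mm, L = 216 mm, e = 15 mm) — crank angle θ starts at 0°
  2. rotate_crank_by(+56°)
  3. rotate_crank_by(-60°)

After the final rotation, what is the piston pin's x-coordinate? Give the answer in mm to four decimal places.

263.1024

set_geometry: r = 48 mm, L = 216 mm, e = 15 mm; θ ← 0°
rotate_crank_by(+56°): θ ← 0° +56° = 56°
rotate_crank_by(-60°): θ ← 56° -60° = -4°
crank pin P = (r cos θ, r sin θ) = (47.883074, -3.348311)
h = r sin θ − e = -3.348311 − 15 = -18.348311
x = r cos θ + √(L² − h²) = 47.883074 + √(46656.0 − 336.6605) = 47.883074 + 215.219282 = 263.102357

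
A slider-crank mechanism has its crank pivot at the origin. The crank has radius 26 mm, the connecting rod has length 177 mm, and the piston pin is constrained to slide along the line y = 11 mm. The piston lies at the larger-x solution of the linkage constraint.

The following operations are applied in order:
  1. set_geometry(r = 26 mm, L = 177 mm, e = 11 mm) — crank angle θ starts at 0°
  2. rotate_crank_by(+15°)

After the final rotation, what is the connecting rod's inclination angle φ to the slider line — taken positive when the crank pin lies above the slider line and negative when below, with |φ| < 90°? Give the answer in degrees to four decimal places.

set_geometry: r = 26 mm, L = 177 mm, e = 11 mm; θ ← 0°
rotate_crank_by(+15°): θ ← 0° +15° = 15°
crank pin P = (r cos θ, r sin θ) = (25.114071, 6.729295)
h = r sin θ − e = 6.729295 − 11 = -4.270705
sin φ = h / L = -4.270705 / 177 = -0.02412828
φ = arcsin(-0.02412828) = -1.382583°

-1.3826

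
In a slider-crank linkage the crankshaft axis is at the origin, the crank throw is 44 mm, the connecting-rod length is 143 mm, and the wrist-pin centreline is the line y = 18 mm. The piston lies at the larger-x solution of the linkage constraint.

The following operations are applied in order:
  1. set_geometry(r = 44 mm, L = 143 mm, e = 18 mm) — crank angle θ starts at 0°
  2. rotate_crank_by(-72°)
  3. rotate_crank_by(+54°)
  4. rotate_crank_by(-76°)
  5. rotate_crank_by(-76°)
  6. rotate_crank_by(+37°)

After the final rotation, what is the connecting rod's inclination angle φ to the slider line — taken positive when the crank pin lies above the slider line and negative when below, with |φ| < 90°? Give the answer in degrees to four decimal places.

-20.5427

set_geometry: r = 44 mm, L = 143 mm, e = 18 mm; θ ← 0°
rotate_crank_by(-72°): θ ← 0° -72° = -72°
rotate_crank_by(+54°): θ ← -72° +54° = -18°
rotate_crank_by(-76°): θ ← -18° -76° = -94°
rotate_crank_by(-76°): θ ← -94° -76° = -170°
rotate_crank_by(+37°): θ ← -170° +37° = -133°
crank pin P = (r cos θ, r sin θ) = (-30.007928, -32.179563)
h = r sin θ − e = -32.179563 − 18 = -50.179563
sin φ = h / L = -50.179563 / 143 = -0.35090603
φ = arcsin(-0.35090603) = -20.542742°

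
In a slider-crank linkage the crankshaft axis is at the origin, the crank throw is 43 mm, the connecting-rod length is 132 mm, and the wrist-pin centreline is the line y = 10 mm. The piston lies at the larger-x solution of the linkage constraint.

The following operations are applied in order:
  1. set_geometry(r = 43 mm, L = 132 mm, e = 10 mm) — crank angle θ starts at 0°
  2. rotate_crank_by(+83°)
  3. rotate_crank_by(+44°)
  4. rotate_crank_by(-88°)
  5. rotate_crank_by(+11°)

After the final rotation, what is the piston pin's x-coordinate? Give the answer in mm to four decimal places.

set_geometry: r = 43 mm, L = 132 mm, e = 10 mm; θ ← 0°
rotate_crank_by(+83°): θ ← 0° +83° = 83°
rotate_crank_by(+44°): θ ← 83° +44° = 127°
rotate_crank_by(-88°): θ ← 127° -88° = 39°
rotate_crank_by(+11°): θ ← 39° +11° = 50°
crank pin P = (r cos θ, r sin θ) = (27.639867, 32.939911)
h = r sin θ − e = 32.939911 − 10 = 22.939911
x = r cos θ + √(L² − h²) = 27.639867 + √(17424.0 − 526.2395) = 27.639867 + 129.991386 = 157.631253

157.6313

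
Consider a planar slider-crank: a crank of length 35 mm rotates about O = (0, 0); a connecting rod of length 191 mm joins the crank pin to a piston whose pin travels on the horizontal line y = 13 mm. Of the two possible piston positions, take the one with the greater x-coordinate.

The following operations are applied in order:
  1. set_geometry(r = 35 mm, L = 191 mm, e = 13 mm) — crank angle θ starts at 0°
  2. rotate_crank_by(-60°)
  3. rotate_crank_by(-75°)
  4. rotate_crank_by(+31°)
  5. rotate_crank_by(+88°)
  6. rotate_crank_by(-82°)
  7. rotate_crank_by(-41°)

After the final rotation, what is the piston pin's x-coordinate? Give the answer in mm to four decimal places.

set_geometry: r = 35 mm, L = 191 mm, e = 13 mm; θ ← 0°
rotate_crank_by(-60°): θ ← 0° -60° = -60°
rotate_crank_by(-75°): θ ← -60° -75° = -135°
rotate_crank_by(+31°): θ ← -135° +31° = -104°
rotate_crank_by(+88°): θ ← -104° +88° = -16°
rotate_crank_by(-82°): θ ← -16° -82° = -98°
rotate_crank_by(-41°): θ ← -98° -41° = -139°
crank pin P = (r cos θ, r sin θ) = (-26.414835, -22.962066)
h = r sin θ − e = -22.962066 − 13 = -35.962066
x = r cos θ + √(L² − h²) = -26.414835 + √(36481.0 − 1293.2702) = -26.414835 + 187.583927 = 161.169092

161.1691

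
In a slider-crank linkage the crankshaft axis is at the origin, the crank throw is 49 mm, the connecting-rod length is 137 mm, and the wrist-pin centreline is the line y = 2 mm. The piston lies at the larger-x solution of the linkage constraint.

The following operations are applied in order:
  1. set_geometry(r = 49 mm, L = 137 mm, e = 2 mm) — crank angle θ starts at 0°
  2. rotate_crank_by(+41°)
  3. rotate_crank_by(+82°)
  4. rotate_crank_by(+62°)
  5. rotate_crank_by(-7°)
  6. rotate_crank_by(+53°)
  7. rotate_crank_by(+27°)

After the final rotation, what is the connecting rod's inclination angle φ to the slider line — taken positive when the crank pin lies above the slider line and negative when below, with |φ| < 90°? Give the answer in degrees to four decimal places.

-21.3736

set_geometry: r = 49 mm, L = 137 mm, e = 2 mm; θ ← 0°
rotate_crank_by(+41°): θ ← 0° +41° = 41°
rotate_crank_by(+82°): θ ← 41° +82° = 123°
rotate_crank_by(+62°): θ ← 123° +62° = 185°
rotate_crank_by(-7°): θ ← 185° -7° = 178°
rotate_crank_by(+53°): θ ← 178° +53° = 231°
rotate_crank_by(+27°): θ ← 231° +27° = 258°
crank pin P = (r cos θ, r sin θ) = (-10.187673, -47.929232)
h = r sin θ − e = -47.929232 − 2 = -49.929232
sin φ = h / L = -49.929232 / 137 = -0.36444695
φ = arcsin(-0.36444695) = -21.373551°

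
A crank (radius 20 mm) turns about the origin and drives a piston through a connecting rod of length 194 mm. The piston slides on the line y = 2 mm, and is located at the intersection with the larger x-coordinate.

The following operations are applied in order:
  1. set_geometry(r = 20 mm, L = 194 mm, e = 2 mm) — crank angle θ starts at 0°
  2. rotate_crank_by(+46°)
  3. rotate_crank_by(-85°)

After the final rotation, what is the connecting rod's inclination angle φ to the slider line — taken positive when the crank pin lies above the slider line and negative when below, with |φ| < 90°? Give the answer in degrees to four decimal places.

set_geometry: r = 20 mm, L = 194 mm, e = 2 mm; θ ← 0°
rotate_crank_by(+46°): θ ← 0° +46° = 46°
rotate_crank_by(-85°): θ ← 46° -85° = -39°
crank pin P = (r cos θ, r sin θ) = (15.542919, -12.586408)
h = r sin θ − e = -12.586408 − 2 = -14.586408
sin φ = h / L = -14.586408 / 194 = -0.07518767
φ = arcsin(-0.07518767) = -4.312005°

-4.3120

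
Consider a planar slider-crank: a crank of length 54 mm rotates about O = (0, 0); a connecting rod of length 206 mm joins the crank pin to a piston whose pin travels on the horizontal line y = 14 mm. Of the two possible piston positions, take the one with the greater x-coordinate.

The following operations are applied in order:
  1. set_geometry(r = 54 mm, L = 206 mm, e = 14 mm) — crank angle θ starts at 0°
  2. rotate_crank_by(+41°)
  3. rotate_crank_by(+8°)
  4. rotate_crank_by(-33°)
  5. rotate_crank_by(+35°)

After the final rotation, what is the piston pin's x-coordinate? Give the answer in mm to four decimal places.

set_geometry: r = 54 mm, L = 206 mm, e = 14 mm; θ ← 0°
rotate_crank_by(+41°): θ ← 0° +41° = 41°
rotate_crank_by(+8°): θ ← 41° +8° = 49°
rotate_crank_by(-33°): θ ← 49° -33° = 16°
rotate_crank_by(+35°): θ ← 16° +35° = 51°
crank pin P = (r cos θ, r sin θ) = (33.983301, 41.965882)
h = r sin θ − e = 41.965882 − 14 = 27.965882
x = r cos θ + √(L² − h²) = 33.983301 + √(42436.0 − 782.0906) = 33.983301 + 204.092894 = 238.076195

238.0762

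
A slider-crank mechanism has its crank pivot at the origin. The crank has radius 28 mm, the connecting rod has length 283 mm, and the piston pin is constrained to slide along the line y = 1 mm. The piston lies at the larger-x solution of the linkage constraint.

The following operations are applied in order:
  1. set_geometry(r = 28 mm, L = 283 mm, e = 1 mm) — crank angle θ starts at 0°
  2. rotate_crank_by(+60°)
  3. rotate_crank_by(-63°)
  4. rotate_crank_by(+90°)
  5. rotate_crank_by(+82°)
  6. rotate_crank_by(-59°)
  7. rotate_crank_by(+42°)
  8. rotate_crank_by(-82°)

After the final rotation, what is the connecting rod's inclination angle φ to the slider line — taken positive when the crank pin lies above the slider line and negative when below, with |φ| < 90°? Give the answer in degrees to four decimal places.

5.1314

set_geometry: r = 28 mm, L = 283 mm, e = 1 mm; θ ← 0°
rotate_crank_by(+60°): θ ← 0° +60° = 60°
rotate_crank_by(-63°): θ ← 60° -63° = -3°
rotate_crank_by(+90°): θ ← -3° +90° = 87°
rotate_crank_by(+82°): θ ← 87° +82° = 169°
rotate_crank_by(-59°): θ ← 169° -59° = 110°
rotate_crank_by(+42°): θ ← 110° +42° = 152°
rotate_crank_by(-82°): θ ← 152° -82° = 70°
crank pin P = (r cos θ, r sin θ) = (9.576564, 26.311393)
h = r sin θ − e = 26.311393 − 1 = 25.311393
sin φ = h / L = 25.311393 / 283 = 0.08943955
φ = arcsin(0.08943955) = 5.131366°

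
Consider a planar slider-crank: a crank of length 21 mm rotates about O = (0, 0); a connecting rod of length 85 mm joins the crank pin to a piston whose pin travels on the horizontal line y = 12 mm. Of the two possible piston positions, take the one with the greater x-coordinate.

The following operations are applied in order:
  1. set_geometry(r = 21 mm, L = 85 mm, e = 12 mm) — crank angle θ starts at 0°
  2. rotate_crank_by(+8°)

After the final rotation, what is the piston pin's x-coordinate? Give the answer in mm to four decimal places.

105.3095

set_geometry: r = 21 mm, L = 85 mm, e = 12 mm; θ ← 0°
rotate_crank_by(+8°): θ ← 0° +8° = 8°
crank pin P = (r cos θ, r sin θ) = (20.795629, 2.922635)
h = r sin θ − e = 2.922635 − 12 = -9.077365
x = r cos θ + √(L² − h²) = 20.795629 + √(7225.0 − 82.3986) = 20.795629 + 84.513913 = 105.309542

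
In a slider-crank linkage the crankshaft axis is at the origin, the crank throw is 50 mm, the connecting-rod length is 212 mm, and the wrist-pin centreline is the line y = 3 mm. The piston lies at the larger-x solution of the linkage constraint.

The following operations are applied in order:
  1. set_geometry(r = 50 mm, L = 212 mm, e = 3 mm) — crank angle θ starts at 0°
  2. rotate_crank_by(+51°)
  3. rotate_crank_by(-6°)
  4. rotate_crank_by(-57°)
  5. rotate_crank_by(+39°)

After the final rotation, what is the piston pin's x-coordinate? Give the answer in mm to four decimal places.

255.6331

set_geometry: r = 50 mm, L = 212 mm, e = 3 mm; θ ← 0°
rotate_crank_by(+51°): θ ← 0° +51° = 51°
rotate_crank_by(-6°): θ ← 51° -6° = 45°
rotate_crank_by(-57°): θ ← 45° -57° = -12°
rotate_crank_by(+39°): θ ← -12° +39° = 27°
crank pin P = (r cos θ, r sin θ) = (44.550326, 22.699525)
h = r sin θ − e = 22.699525 − 3 = 19.699525
x = r cos θ + √(L² − h²) = 44.550326 + √(44944.0 − 388.0713) = 44.550326 + 211.082753 = 255.633079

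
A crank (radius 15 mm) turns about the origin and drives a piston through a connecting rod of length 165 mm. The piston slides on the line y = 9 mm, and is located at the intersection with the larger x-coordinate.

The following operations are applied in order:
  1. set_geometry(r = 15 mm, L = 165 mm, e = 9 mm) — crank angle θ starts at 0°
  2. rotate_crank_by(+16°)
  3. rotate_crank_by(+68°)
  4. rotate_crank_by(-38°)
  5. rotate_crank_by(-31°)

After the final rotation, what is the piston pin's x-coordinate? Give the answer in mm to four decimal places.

set_geometry: r = 15 mm, L = 165 mm, e = 9 mm; θ ← 0°
rotate_crank_by(+16°): θ ← 0° +16° = 16°
rotate_crank_by(+68°): θ ← 16° +68° = 84°
rotate_crank_by(-38°): θ ← 84° -38° = 46°
rotate_crank_by(-31°): θ ← 46° -31° = 15°
crank pin P = (r cos θ, r sin θ) = (14.488887, 3.882286)
h = r sin θ − e = 3.882286 − 9 = -5.117714
x = r cos θ + √(L² − h²) = 14.488887 + √(27225.0 − 26.1910) = 14.488887 + 164.920614 = 179.409502

179.4095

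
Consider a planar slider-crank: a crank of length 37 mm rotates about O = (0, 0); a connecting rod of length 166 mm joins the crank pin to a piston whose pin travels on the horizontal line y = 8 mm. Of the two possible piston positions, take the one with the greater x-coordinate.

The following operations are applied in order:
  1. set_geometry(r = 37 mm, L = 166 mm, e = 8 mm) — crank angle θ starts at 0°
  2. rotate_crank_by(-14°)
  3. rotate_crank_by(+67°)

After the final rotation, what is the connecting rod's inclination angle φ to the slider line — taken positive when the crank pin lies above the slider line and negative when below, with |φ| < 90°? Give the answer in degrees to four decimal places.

7.4590

set_geometry: r = 37 mm, L = 166 mm, e = 8 mm; θ ← 0°
rotate_crank_by(-14°): θ ← 0° -14° = -14°
rotate_crank_by(+67°): θ ← -14° +67° = 53°
crank pin P = (r cos θ, r sin θ) = (22.267156, 29.549514)
h = r sin θ − e = 29.549514 − 8 = 21.549514
sin φ = h / L = 21.549514 / 166 = 0.12981635
φ = arcsin(0.12981635) = 7.458980°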